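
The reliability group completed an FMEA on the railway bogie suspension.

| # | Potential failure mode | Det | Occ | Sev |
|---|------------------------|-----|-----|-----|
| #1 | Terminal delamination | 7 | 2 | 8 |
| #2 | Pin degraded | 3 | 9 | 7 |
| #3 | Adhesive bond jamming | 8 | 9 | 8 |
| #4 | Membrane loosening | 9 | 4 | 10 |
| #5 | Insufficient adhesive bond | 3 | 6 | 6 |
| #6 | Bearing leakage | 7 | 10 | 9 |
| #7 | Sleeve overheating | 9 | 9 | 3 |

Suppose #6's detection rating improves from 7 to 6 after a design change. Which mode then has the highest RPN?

#3

RPN = Severity × Occurrence × Detection:
  #1: 8 × 2 × 7 = 112
  #2: 7 × 9 × 3 = 189
  #3: 8 × 9 × 8 = 576
  #4: 10 × 4 × 9 = 360
  #5: 6 × 6 × 3 = 108
  #6: 9 × 10 × 7 = 630
  #7: 3 × 9 × 9 = 243
After action: #6 → 9 × 10 × 6 = 540.
Revised RPNs: #3=576, #6=540, #4=360, #7=243, #2=189, #1=112, #5=108.
Highest is now #3 (576).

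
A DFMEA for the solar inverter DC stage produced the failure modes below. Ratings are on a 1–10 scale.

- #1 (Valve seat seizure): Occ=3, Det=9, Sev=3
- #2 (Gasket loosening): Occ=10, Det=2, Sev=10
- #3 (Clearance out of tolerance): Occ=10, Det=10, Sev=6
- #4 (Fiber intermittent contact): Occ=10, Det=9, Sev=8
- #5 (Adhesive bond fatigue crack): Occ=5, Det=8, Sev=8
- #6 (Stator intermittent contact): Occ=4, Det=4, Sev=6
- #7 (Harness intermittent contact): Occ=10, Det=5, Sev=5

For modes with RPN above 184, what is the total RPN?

RPN = Severity × Occurrence × Detection:
  #1: 3 × 3 × 9 = 81
  #2: 10 × 10 × 2 = 200
  #3: 6 × 10 × 10 = 600
  #4: 8 × 10 × 9 = 720
  #5: 8 × 5 × 8 = 320
  #6: 6 × 4 × 4 = 96
  #7: 5 × 10 × 5 = 250
RPN > 184: #2 (200), #3 (600), #4 (720), #5 (320), #7 (250).
Sum: 200 + 600 + 720 + 320 + 250 = 2090.

2090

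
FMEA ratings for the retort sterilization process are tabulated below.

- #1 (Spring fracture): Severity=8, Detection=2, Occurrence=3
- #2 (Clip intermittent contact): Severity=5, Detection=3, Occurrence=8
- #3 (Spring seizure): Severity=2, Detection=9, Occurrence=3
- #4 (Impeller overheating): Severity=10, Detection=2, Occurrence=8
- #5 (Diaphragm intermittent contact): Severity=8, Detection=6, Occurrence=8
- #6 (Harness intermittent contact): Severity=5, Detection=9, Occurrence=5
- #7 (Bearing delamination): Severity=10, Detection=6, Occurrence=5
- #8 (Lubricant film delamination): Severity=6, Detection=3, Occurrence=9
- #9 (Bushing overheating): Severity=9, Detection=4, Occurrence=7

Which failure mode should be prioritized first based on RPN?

#5

RPN = Severity × Occurrence × Detection:
  #1: 8 × 3 × 2 = 48
  #2: 5 × 8 × 3 = 120
  #3: 2 × 3 × 9 = 54
  #4: 10 × 8 × 2 = 160
  #5: 8 × 8 × 6 = 384
  #6: 5 × 5 × 9 = 225
  #7: 10 × 5 × 6 = 300
  #8: 6 × 9 × 3 = 162
  #9: 9 × 7 × 4 = 252
Highest RPN is 384 → #5.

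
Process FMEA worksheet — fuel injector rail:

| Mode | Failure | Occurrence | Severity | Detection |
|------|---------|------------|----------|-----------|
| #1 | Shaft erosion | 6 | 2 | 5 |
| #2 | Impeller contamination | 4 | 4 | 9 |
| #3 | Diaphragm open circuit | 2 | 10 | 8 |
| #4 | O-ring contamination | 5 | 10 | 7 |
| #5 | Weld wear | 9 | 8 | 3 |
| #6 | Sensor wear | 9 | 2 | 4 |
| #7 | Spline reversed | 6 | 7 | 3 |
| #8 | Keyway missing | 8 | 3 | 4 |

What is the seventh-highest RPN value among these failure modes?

72

RPN = Severity × Occurrence × Detection:
  #1: 2 × 6 × 5 = 60
  #2: 4 × 4 × 9 = 144
  #3: 10 × 2 × 8 = 160
  #4: 10 × 5 × 7 = 350
  #5: 8 × 9 × 3 = 216
  #6: 2 × 9 × 4 = 72
  #7: 7 × 6 × 3 = 126
  #8: 3 × 8 × 4 = 96
Sorted descending: 350, 216, 160, 144, 126, 96, 72, 60.
The seventh-highest RPN is 72 (#6).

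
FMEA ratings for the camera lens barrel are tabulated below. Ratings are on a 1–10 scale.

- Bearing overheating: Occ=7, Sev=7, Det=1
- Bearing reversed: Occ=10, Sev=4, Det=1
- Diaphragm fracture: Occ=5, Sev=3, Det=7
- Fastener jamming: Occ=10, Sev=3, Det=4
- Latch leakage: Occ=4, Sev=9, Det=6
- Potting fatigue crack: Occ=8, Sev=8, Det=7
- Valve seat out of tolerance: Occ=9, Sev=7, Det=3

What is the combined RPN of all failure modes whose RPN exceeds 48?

RPN = Severity × Occurrence × Detection:
  Bearing overheating: 7 × 7 × 1 = 49
  Bearing reversed: 4 × 10 × 1 = 40
  Diaphragm fracture: 3 × 5 × 7 = 105
  Fastener jamming: 3 × 10 × 4 = 120
  Latch leakage: 9 × 4 × 6 = 216
  Potting fatigue crack: 8 × 8 × 7 = 448
  Valve seat out of tolerance: 7 × 9 × 3 = 189
RPN > 48: Bearing overheating (49), Diaphragm fracture (105), Fastener jamming (120), Latch leakage (216), Potting fatigue crack (448), Valve seat out of tolerance (189).
Sum: 49 + 105 + 120 + 216 + 448 + 189 = 1127.

1127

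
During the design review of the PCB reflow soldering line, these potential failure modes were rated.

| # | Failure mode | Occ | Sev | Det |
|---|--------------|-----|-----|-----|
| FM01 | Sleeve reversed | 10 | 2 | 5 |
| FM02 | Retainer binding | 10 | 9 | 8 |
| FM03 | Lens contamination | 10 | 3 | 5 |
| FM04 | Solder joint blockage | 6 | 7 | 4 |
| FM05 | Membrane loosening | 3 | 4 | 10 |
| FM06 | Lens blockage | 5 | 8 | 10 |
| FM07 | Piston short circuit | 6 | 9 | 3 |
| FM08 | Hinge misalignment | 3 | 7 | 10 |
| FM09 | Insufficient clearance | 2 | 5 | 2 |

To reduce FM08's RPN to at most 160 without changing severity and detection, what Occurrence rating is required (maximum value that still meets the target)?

FM08: S=7, O=3, D=10 → current RPN = 210.
Fixed product = 70. Need 70 × O ≤ 160, so O ≤ 160/70 = 2.29.
Maximum integer Occurrence rating = 2 (gives RPN 140; O=3 would give 210 > 160).

2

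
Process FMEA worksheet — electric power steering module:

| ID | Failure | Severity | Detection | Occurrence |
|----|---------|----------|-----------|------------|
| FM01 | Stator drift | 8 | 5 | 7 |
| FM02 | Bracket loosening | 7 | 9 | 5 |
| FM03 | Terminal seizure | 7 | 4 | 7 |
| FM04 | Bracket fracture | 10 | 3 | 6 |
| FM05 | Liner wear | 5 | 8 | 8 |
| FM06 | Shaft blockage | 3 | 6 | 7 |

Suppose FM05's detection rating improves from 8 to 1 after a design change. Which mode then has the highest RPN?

RPN = Severity × Occurrence × Detection:
  FM01: 8 × 7 × 5 = 280
  FM02: 7 × 5 × 9 = 315
  FM03: 7 × 7 × 4 = 196
  FM04: 10 × 6 × 3 = 180
  FM05: 5 × 8 × 8 = 320
  FM06: 3 × 7 × 6 = 126
After action: FM05 → 5 × 8 × 1 = 40.
Revised RPNs: FM02=315, FM01=280, FM03=196, FM04=180, FM06=126, FM05=40.
Highest is now FM02 (315).

FM02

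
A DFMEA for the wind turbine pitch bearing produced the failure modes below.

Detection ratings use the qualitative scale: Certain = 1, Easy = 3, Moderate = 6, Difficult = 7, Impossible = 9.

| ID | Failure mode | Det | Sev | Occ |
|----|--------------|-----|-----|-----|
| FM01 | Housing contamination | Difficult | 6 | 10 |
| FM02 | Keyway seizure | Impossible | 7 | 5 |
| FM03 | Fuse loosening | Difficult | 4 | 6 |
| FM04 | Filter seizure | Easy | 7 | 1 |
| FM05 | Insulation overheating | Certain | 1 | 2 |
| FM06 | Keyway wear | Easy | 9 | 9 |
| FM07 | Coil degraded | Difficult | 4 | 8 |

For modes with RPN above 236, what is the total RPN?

RPN = Severity × Occurrence × Detection:
  FM01: 6 × 10 × 7 = 420
  FM02: 7 × 5 × 9 = 315
  FM03: 4 × 6 × 7 = 168
  FM04: 7 × 1 × 3 = 21
  FM05: 1 × 2 × 1 = 2
  FM06: 9 × 9 × 3 = 243
  FM07: 4 × 8 × 7 = 224
RPN > 236: FM01 (420), FM02 (315), FM06 (243).
Sum: 420 + 315 + 243 = 978.

978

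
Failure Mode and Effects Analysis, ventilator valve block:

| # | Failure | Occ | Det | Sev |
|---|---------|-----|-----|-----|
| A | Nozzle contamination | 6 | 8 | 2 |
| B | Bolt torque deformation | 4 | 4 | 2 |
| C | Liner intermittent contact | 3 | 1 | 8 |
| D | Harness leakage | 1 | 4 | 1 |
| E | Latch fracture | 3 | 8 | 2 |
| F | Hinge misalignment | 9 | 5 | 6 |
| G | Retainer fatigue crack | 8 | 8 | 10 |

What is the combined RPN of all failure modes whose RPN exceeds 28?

RPN = Severity × Occurrence × Detection:
  A: 2 × 6 × 8 = 96
  B: 2 × 4 × 4 = 32
  C: 8 × 3 × 1 = 24
  D: 1 × 1 × 4 = 4
  E: 2 × 3 × 8 = 48
  F: 6 × 9 × 5 = 270
  G: 10 × 8 × 8 = 640
RPN > 28: A (96), B (32), E (48), F (270), G (640).
Sum: 96 + 32 + 48 + 270 + 640 = 1086.

1086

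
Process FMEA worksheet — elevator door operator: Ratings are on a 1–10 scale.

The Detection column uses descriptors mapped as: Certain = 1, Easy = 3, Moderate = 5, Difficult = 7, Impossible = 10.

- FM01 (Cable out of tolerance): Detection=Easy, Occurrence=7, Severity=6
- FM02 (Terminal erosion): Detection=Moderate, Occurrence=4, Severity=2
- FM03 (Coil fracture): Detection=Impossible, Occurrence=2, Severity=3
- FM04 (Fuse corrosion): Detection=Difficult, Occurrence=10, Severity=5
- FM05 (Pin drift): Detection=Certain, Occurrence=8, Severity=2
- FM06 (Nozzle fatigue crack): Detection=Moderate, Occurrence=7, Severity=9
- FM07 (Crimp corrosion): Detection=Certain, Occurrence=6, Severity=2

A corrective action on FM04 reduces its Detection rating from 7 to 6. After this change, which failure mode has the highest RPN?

RPN = Severity × Occurrence × Detection:
  FM01: 6 × 7 × 3 = 126
  FM02: 2 × 4 × 5 = 40
  FM03: 3 × 2 × 10 = 60
  FM04: 5 × 10 × 7 = 350
  FM05: 2 × 8 × 1 = 16
  FM06: 9 × 7 × 5 = 315
  FM07: 2 × 6 × 1 = 12
After action: FM04 → 5 × 10 × 6 = 300.
Revised RPNs: FM06=315, FM04=300, FM01=126, FM03=60, FM02=40, FM05=16, FM07=12.
Highest is now FM06 (315).

FM06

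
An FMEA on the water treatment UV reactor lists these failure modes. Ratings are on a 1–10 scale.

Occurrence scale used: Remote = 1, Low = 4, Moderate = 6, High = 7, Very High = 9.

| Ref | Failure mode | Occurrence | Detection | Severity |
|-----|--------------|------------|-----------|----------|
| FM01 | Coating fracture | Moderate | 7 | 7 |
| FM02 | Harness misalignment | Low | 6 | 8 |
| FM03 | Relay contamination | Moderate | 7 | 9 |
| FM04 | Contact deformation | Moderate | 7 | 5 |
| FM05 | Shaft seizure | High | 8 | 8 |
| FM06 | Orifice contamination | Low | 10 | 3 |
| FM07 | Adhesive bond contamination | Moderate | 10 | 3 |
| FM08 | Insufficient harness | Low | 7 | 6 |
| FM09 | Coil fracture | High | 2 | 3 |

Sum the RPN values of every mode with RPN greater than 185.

RPN = Severity × Occurrence × Detection:
  FM01: 7 × 6 × 7 = 294
  FM02: 8 × 4 × 6 = 192
  FM03: 9 × 6 × 7 = 378
  FM04: 5 × 6 × 7 = 210
  FM05: 8 × 7 × 8 = 448
  FM06: 3 × 4 × 10 = 120
  FM07: 3 × 6 × 10 = 180
  FM08: 6 × 4 × 7 = 168
  FM09: 3 × 7 × 2 = 42
RPN > 185: FM01 (294), FM02 (192), FM03 (378), FM04 (210), FM05 (448).
Sum: 294 + 192 + 378 + 210 + 448 = 1522.

1522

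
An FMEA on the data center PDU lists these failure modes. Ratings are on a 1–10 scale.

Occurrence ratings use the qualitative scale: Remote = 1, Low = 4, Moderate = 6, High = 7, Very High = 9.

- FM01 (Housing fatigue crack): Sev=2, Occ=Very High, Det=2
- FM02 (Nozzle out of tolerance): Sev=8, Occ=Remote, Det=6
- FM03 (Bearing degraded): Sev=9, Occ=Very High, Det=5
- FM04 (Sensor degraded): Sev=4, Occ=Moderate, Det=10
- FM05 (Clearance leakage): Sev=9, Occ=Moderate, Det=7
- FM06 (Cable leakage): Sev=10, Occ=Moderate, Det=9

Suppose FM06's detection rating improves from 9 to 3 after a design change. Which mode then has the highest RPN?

RPN = Severity × Occurrence × Detection:
  FM01: 2 × 9 × 2 = 36
  FM02: 8 × 1 × 6 = 48
  FM03: 9 × 9 × 5 = 405
  FM04: 4 × 6 × 10 = 240
  FM05: 9 × 6 × 7 = 378
  FM06: 10 × 6 × 9 = 540
After action: FM06 → 10 × 6 × 3 = 180.
Revised RPNs: FM03=405, FM05=378, FM04=240, FM06=180, FM02=48, FM01=36.
Highest is now FM03 (405).

FM03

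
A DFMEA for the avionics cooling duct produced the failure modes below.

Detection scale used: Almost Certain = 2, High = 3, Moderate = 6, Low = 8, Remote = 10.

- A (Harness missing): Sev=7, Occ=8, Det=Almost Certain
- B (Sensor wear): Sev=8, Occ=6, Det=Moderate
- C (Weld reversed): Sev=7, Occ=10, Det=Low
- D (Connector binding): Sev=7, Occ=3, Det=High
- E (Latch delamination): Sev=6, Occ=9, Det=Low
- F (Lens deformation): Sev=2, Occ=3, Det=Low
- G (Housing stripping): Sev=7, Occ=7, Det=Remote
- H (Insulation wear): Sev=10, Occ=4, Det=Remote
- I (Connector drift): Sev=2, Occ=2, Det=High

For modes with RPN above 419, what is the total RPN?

1482

RPN = Severity × Occurrence × Detection:
  A: 7 × 8 × 2 = 112
  B: 8 × 6 × 6 = 288
  C: 7 × 10 × 8 = 560
  D: 7 × 3 × 3 = 63
  E: 6 × 9 × 8 = 432
  F: 2 × 3 × 8 = 48
  G: 7 × 7 × 10 = 490
  H: 10 × 4 × 10 = 400
  I: 2 × 2 × 3 = 12
RPN > 419: C (560), E (432), G (490).
Sum: 560 + 432 + 490 = 1482.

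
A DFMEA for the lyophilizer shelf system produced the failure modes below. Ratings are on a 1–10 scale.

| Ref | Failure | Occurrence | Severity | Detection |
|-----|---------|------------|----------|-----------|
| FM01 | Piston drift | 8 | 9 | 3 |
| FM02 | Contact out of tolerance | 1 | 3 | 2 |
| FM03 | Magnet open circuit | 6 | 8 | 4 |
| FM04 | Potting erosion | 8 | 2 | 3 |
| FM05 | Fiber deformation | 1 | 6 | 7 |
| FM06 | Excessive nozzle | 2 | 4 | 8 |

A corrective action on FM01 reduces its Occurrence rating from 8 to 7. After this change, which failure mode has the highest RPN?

FM03

RPN = Severity × Occurrence × Detection:
  FM01: 9 × 8 × 3 = 216
  FM02: 3 × 1 × 2 = 6
  FM03: 8 × 6 × 4 = 192
  FM04: 2 × 8 × 3 = 48
  FM05: 6 × 1 × 7 = 42
  FM06: 4 × 2 × 8 = 64
After action: FM01 → 9 × 7 × 3 = 189.
Revised RPNs: FM03=192, FM01=189, FM06=64, FM04=48, FM05=42, FM02=6.
Highest is now FM03 (192).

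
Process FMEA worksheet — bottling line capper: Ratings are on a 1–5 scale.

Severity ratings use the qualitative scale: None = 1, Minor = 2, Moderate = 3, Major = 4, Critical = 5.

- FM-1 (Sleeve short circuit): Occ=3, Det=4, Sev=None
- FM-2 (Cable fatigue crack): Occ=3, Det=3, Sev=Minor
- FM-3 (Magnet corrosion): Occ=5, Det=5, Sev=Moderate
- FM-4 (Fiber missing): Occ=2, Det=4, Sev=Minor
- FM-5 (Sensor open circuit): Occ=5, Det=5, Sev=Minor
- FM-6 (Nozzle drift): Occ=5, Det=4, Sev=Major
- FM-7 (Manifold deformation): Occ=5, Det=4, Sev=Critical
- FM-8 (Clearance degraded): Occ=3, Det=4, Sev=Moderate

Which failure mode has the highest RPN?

RPN = Severity × Occurrence × Detection:
  FM-1: 1 × 3 × 4 = 12
  FM-2: 2 × 3 × 3 = 18
  FM-3: 3 × 5 × 5 = 75
  FM-4: 2 × 2 × 4 = 16
  FM-5: 2 × 5 × 5 = 50
  FM-6: 4 × 5 × 4 = 80
  FM-7: 5 × 5 × 4 = 100
  FM-8: 3 × 3 × 4 = 36
Highest RPN is 100 → FM-7.

FM-7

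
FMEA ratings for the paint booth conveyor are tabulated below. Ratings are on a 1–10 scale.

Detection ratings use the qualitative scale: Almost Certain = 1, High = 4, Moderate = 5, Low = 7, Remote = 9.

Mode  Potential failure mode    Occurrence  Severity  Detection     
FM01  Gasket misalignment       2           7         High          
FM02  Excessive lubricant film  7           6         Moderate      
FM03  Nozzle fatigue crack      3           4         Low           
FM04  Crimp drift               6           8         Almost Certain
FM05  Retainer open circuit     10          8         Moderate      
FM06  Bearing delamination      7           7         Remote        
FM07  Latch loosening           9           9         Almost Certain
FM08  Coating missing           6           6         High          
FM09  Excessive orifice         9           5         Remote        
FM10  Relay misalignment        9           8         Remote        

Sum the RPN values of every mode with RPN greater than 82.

RPN = Severity × Occurrence × Detection:
  FM01: 7 × 2 × 4 = 56
  FM02: 6 × 7 × 5 = 210
  FM03: 4 × 3 × 7 = 84
  FM04: 8 × 6 × 1 = 48
  FM05: 8 × 10 × 5 = 400
  FM06: 7 × 7 × 9 = 441
  FM07: 9 × 9 × 1 = 81
  FM08: 6 × 6 × 4 = 144
  FM09: 5 × 9 × 9 = 405
  FM10: 8 × 9 × 9 = 648
RPN > 82: FM02 (210), FM03 (84), FM05 (400), FM06 (441), FM08 (144), FM09 (405), FM10 (648).
Sum: 210 + 84 + 400 + 441 + 144 + 405 + 648 = 2332.

2332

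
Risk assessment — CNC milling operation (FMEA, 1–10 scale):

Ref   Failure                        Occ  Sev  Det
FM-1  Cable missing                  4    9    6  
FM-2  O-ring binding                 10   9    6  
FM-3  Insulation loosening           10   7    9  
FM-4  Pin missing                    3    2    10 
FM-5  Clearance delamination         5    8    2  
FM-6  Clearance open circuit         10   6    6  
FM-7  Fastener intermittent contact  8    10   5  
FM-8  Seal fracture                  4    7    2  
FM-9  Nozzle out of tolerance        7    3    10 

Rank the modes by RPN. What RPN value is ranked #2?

RPN = Severity × Occurrence × Detection:
  FM-1: 9 × 4 × 6 = 216
  FM-2: 9 × 10 × 6 = 540
  FM-3: 7 × 10 × 9 = 630
  FM-4: 2 × 3 × 10 = 60
  FM-5: 8 × 5 × 2 = 80
  FM-6: 6 × 10 × 6 = 360
  FM-7: 10 × 8 × 5 = 400
  FM-8: 7 × 4 × 2 = 56
  FM-9: 3 × 7 × 10 = 210
Sorted descending: 630, 540, 400, 360, 216, 210, 80, 60, 56.
The second-highest RPN is 540 (FM-2).

540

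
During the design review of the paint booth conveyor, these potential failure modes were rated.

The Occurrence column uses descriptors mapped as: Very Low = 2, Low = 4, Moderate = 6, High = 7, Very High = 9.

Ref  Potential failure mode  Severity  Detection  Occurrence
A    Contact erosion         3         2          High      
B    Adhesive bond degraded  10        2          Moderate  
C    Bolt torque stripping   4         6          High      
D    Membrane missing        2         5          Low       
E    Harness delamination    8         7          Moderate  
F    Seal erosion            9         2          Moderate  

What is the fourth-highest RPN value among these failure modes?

108

RPN = Severity × Occurrence × Detection:
  A: 3 × 7 × 2 = 42
  B: 10 × 6 × 2 = 120
  C: 4 × 7 × 6 = 168
  D: 2 × 4 × 5 = 40
  E: 8 × 6 × 7 = 336
  F: 9 × 6 × 2 = 108
Sorted descending: 336, 168, 120, 108, 42, 40.
The fourth-highest RPN is 108 (F).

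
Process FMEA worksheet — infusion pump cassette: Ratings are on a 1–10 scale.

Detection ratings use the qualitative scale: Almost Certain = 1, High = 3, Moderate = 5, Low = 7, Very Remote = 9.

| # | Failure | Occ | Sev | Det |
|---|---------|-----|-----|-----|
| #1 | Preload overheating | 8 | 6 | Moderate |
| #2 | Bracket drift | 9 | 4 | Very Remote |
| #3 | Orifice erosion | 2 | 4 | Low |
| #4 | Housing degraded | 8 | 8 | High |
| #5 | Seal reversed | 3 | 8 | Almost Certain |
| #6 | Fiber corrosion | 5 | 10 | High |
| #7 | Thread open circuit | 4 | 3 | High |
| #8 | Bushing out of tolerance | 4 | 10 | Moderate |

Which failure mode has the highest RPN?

RPN = Severity × Occurrence × Detection:
  #1: 6 × 8 × 5 = 240
  #2: 4 × 9 × 9 = 324
  #3: 4 × 2 × 7 = 56
  #4: 8 × 8 × 3 = 192
  #5: 8 × 3 × 1 = 24
  #6: 10 × 5 × 3 = 150
  #7: 3 × 4 × 3 = 36
  #8: 10 × 4 × 5 = 200
Highest RPN is 324 → #2.

#2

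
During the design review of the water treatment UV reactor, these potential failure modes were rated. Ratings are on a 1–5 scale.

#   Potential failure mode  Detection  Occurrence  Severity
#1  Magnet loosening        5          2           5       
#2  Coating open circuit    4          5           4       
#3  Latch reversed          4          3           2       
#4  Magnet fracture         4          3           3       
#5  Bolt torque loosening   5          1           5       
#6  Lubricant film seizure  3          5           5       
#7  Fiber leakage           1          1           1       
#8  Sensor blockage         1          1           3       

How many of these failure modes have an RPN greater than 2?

7

RPN = Severity × Occurrence × Detection:
  #1: 5 × 2 × 5 = 50
  #2: 4 × 5 × 4 = 80
  #3: 2 × 3 × 4 = 24
  #4: 3 × 3 × 4 = 36
  #5: 5 × 1 × 5 = 25
  #6: 5 × 5 × 3 = 75
  #7: 1 × 1 × 1 = 1
  #8: 3 × 1 × 1 = 3
Modes with RPN > 2: #1 (50), #2 (80), #3 (24), #4 (36), #5 (25), #6 (75), #8 (3) → 7.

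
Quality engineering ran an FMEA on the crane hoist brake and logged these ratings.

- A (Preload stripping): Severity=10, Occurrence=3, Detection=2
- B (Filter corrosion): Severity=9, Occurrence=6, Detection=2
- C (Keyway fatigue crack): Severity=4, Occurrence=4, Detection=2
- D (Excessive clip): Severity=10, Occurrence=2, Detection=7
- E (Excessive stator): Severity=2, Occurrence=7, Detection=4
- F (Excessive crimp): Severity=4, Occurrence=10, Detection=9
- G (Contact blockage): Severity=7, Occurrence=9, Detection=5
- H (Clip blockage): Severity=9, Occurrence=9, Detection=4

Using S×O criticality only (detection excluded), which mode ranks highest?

H

Criticality = Severity × Occurrence:
  A: 10 × 3 = 30
  B: 9 × 6 = 54
  C: 4 × 4 = 16
  D: 10 × 2 = 20
  E: 2 × 7 = 14
  F: 4 × 10 = 40
  G: 7 × 9 = 63
  H: 9 × 9 = 81
Highest criticality is 81 → H.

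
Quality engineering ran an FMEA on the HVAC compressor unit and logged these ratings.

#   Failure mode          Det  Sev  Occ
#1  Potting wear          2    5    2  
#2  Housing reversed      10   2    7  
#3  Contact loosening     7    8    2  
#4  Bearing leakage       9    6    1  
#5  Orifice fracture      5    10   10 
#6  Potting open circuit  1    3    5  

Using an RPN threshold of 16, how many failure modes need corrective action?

5

RPN = Severity × Occurrence × Detection:
  #1: 5 × 2 × 2 = 20
  #2: 2 × 7 × 10 = 140
  #3: 8 × 2 × 7 = 112
  #4: 6 × 1 × 9 = 54
  #5: 10 × 10 × 5 = 500
  #6: 3 × 5 × 1 = 15
Modes with RPN ≥ 16: #1 (20), #2 (140), #3 (112), #4 (54), #5 (500) → 5.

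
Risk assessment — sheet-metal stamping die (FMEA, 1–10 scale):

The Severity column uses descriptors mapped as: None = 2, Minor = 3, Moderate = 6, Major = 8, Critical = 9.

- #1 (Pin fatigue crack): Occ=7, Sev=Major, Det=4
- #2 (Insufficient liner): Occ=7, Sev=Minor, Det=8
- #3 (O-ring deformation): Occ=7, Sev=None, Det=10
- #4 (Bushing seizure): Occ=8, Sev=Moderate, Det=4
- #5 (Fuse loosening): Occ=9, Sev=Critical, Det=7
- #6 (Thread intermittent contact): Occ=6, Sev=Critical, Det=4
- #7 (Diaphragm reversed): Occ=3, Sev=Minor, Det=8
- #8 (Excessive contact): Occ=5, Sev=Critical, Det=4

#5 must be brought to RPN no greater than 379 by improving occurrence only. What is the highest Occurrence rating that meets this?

#5: S=9, O=9, D=7 → current RPN = 567.
Fixed product = 63. Need 63 × O ≤ 379, so O ≤ 379/63 = 6.02.
Maximum integer Occurrence rating = 6 (gives RPN 378; O=7 would give 441 > 379).

6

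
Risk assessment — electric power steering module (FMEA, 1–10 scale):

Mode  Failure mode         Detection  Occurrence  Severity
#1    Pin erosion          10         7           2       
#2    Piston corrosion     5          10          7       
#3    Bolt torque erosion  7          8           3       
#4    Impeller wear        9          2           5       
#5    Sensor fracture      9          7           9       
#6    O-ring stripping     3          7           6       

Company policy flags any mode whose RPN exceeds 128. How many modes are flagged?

RPN = Severity × Occurrence × Detection:
  #1: 2 × 7 × 10 = 140
  #2: 7 × 10 × 5 = 350
  #3: 3 × 8 × 7 = 168
  #4: 5 × 2 × 9 = 90
  #5: 9 × 7 × 9 = 567
  #6: 6 × 7 × 3 = 126
Modes with RPN > 128: #1 (140), #2 (350), #3 (168), #5 (567) → 4.

4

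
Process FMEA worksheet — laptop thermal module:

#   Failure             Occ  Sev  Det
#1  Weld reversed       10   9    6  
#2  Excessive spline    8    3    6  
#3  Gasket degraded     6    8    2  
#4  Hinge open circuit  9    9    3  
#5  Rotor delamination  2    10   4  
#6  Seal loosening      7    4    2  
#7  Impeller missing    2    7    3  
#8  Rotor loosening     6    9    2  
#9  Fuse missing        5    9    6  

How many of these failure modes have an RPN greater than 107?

RPN = Severity × Occurrence × Detection:
  #1: 9 × 10 × 6 = 540
  #2: 3 × 8 × 6 = 144
  #3: 8 × 6 × 2 = 96
  #4: 9 × 9 × 3 = 243
  #5: 10 × 2 × 4 = 80
  #6: 4 × 7 × 2 = 56
  #7: 7 × 2 × 3 = 42
  #8: 9 × 6 × 2 = 108
  #9: 9 × 5 × 6 = 270
Modes with RPN > 107: #1 (540), #2 (144), #4 (243), #8 (108), #9 (270) → 5.

5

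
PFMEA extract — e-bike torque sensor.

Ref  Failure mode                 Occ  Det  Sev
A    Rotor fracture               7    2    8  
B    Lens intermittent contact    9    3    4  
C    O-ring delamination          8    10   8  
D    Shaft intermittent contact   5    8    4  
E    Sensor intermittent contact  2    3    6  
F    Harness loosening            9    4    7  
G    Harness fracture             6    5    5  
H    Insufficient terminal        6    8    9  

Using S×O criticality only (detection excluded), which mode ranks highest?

Criticality = Severity × Occurrence:
  A: 8 × 7 = 56
  B: 4 × 9 = 36
  C: 8 × 8 = 64
  D: 4 × 5 = 20
  E: 6 × 2 = 12
  F: 7 × 9 = 63
  G: 5 × 6 = 30
  H: 9 × 6 = 54
Highest criticality is 64 → C.

C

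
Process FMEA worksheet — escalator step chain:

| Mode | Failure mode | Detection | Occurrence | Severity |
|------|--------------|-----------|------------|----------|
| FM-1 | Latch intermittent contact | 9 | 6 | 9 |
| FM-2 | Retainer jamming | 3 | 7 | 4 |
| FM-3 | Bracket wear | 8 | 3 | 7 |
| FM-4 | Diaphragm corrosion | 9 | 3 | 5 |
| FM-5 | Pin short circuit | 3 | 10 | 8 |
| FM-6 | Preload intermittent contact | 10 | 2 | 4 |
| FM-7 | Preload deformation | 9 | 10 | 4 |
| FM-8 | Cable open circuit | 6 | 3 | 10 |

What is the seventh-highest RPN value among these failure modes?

RPN = Severity × Occurrence × Detection:
  FM-1: 9 × 6 × 9 = 486
  FM-2: 4 × 7 × 3 = 84
  FM-3: 7 × 3 × 8 = 168
  FM-4: 5 × 3 × 9 = 135
  FM-5: 8 × 10 × 3 = 240
  FM-6: 4 × 2 × 10 = 80
  FM-7: 4 × 10 × 9 = 360
  FM-8: 10 × 3 × 6 = 180
Sorted descending: 486, 360, 240, 180, 168, 135, 84, 80.
The seventh-highest RPN is 84 (FM-2).

84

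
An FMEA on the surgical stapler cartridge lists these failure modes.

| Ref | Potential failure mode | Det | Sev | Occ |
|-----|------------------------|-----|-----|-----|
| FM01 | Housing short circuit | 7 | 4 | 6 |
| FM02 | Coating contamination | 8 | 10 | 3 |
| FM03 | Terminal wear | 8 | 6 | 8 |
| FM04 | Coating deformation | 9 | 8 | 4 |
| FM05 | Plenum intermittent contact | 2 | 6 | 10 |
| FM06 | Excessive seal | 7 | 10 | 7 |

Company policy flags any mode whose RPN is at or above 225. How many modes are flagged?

4

RPN = Severity × Occurrence × Detection:
  FM01: 4 × 6 × 7 = 168
  FM02: 10 × 3 × 8 = 240
  FM03: 6 × 8 × 8 = 384
  FM04: 8 × 4 × 9 = 288
  FM05: 6 × 10 × 2 = 120
  FM06: 10 × 7 × 7 = 490
Modes with RPN ≥ 225: FM02 (240), FM03 (384), FM04 (288), FM06 (490) → 4.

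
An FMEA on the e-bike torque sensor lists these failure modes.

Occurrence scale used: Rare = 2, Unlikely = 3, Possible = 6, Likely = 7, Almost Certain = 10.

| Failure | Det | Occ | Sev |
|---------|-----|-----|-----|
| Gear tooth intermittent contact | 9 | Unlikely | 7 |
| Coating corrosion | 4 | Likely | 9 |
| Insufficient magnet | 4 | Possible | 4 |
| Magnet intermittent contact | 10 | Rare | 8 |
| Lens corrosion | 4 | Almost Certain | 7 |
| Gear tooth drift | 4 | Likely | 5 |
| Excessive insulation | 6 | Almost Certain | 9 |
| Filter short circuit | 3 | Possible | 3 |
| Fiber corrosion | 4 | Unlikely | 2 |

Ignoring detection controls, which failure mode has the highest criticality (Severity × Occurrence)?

Excessive insulation

Criticality = Severity × Occurrence:
  Gear tooth intermittent contact: 7 × 3 = 21
  Coating corrosion: 9 × 7 = 63
  Insufficient magnet: 4 × 6 = 24
  Magnet intermittent contact: 8 × 2 = 16
  Lens corrosion: 7 × 10 = 70
  Gear tooth drift: 5 × 7 = 35
  Excessive insulation: 9 × 10 = 90
  Filter short circuit: 3 × 6 = 18
  Fiber corrosion: 2 × 3 = 6
Highest criticality is 90 → Excessive insulation.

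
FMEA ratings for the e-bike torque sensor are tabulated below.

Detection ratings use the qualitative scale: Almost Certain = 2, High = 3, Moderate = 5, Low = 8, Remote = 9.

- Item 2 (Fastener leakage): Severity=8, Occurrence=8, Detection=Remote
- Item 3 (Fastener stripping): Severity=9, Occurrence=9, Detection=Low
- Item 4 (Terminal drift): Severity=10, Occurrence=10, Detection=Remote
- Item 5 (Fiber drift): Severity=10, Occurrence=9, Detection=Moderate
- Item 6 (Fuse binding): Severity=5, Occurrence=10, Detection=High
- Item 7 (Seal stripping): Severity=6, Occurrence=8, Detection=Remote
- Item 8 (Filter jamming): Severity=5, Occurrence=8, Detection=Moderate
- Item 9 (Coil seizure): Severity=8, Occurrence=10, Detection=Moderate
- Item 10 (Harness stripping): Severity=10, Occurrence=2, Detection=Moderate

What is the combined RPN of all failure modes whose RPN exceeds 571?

RPN = Severity × Occurrence × Detection:
  Item 2: 8 × 8 × 9 = 576
  Item 3: 9 × 9 × 8 = 648
  Item 4: 10 × 10 × 9 = 900
  Item 5: 10 × 9 × 5 = 450
  Item 6: 5 × 10 × 3 = 150
  Item 7: 6 × 8 × 9 = 432
  Item 8: 5 × 8 × 5 = 200
  Item 9: 8 × 10 × 5 = 400
  Item 10: 10 × 2 × 5 = 100
RPN > 571: Item 2 (576), Item 3 (648), Item 4 (900).
Sum: 576 + 648 + 900 = 2124.

2124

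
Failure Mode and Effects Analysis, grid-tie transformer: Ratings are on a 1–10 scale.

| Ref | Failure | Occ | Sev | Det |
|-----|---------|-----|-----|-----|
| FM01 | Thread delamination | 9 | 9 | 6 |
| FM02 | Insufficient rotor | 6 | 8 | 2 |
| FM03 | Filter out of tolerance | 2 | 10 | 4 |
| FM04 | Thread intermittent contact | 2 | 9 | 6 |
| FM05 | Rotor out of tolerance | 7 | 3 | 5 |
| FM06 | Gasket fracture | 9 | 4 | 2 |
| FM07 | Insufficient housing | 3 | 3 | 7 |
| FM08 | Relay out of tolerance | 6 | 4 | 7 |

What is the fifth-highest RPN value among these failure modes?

RPN = Severity × Occurrence × Detection:
  FM01: 9 × 9 × 6 = 486
  FM02: 8 × 6 × 2 = 96
  FM03: 10 × 2 × 4 = 80
  FM04: 9 × 2 × 6 = 108
  FM05: 3 × 7 × 5 = 105
  FM06: 4 × 9 × 2 = 72
  FM07: 3 × 3 × 7 = 63
  FM08: 4 × 6 × 7 = 168
Sorted descending: 486, 168, 108, 105, 96, 80, 72, 63.
The fifth-highest RPN is 96 (FM02).

96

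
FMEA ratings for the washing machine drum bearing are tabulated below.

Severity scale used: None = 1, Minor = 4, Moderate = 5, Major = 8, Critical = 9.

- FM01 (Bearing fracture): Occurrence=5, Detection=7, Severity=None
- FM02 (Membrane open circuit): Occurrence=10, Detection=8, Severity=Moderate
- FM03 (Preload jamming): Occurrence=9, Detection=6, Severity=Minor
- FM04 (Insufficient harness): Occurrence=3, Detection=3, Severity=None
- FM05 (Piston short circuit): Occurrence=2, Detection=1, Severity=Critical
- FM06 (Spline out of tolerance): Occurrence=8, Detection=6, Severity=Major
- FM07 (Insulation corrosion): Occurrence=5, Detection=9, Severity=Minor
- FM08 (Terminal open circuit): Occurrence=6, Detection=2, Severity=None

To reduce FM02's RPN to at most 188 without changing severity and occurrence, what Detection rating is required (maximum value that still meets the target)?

3

FM02: S=5, O=10, D=8 → current RPN = 400.
Fixed product = 50. Need 50 × D ≤ 188, so D ≤ 188/50 = 3.76.
Maximum integer Detection rating = 3 (gives RPN 150; D=4 would give 200 > 188).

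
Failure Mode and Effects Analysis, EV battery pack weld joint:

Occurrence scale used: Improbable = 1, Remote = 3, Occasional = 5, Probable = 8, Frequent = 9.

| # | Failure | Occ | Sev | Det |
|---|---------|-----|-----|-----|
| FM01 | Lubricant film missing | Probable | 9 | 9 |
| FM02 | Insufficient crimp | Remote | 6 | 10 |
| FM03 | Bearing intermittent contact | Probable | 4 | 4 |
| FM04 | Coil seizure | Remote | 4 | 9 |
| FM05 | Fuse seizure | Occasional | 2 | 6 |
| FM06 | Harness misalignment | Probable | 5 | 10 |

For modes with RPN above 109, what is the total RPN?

1356

RPN = Severity × Occurrence × Detection:
  FM01: 9 × 8 × 9 = 648
  FM02: 6 × 3 × 10 = 180
  FM03: 4 × 8 × 4 = 128
  FM04: 4 × 3 × 9 = 108
  FM05: 2 × 5 × 6 = 60
  FM06: 5 × 8 × 10 = 400
RPN > 109: FM01 (648), FM02 (180), FM03 (128), FM06 (400).
Sum: 648 + 180 + 128 + 400 = 1356.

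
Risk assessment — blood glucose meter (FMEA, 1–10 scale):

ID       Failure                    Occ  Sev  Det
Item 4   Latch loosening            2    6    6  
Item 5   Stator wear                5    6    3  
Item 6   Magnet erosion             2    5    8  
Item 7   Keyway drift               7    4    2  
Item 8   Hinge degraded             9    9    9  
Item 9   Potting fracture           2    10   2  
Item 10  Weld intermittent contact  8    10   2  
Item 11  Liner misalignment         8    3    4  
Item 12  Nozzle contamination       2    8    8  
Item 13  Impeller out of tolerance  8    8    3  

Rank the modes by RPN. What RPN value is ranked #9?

56

RPN = Severity × Occurrence × Detection:
  Item 4: 6 × 2 × 6 = 72
  Item 5: 6 × 5 × 3 = 90
  Item 6: 5 × 2 × 8 = 80
  Item 7: 4 × 7 × 2 = 56
  Item 8: 9 × 9 × 9 = 729
  Item 9: 10 × 2 × 2 = 40
  Item 10: 10 × 8 × 2 = 160
  Item 11: 3 × 8 × 4 = 96
  Item 12: 8 × 2 × 8 = 128
  Item 13: 8 × 8 × 3 = 192
Sorted descending: 729, 192, 160, 128, 96, 90, 80, 72, 56, 40.
The 9th-highest RPN is 56 (Item 7).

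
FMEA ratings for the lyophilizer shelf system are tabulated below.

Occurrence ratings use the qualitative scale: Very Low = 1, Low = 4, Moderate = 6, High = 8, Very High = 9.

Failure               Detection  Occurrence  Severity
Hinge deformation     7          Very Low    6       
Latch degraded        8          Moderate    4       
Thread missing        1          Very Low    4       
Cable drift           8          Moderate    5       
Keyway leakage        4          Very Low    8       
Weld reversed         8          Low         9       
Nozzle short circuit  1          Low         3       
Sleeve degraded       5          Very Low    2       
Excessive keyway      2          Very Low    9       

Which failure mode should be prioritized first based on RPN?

Weld reversed

RPN = Severity × Occurrence × Detection:
  Hinge deformation: 6 × 1 × 7 = 42
  Latch degraded: 4 × 6 × 8 = 192
  Thread missing: 4 × 1 × 1 = 4
  Cable drift: 5 × 6 × 8 = 240
  Keyway leakage: 8 × 1 × 4 = 32
  Weld reversed: 9 × 4 × 8 = 288
  Nozzle short circuit: 3 × 4 × 1 = 12
  Sleeve degraded: 2 × 1 × 5 = 10
  Excessive keyway: 9 × 1 × 2 = 18
Highest RPN is 288 → Weld reversed.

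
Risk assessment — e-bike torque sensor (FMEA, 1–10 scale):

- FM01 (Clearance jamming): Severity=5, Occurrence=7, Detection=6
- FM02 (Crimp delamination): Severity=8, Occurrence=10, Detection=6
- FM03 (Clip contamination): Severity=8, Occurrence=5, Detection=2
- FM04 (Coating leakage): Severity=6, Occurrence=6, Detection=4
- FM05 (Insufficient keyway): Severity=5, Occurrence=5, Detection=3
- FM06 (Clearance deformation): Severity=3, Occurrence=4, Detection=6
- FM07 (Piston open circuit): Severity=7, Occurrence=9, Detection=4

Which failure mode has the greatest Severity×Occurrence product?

Criticality = Severity × Occurrence:
  FM01: 5 × 7 = 35
  FM02: 8 × 10 = 80
  FM03: 8 × 5 = 40
  FM04: 6 × 6 = 36
  FM05: 5 × 5 = 25
  FM06: 3 × 4 = 12
  FM07: 7 × 9 = 63
Highest criticality is 80 → FM02.

FM02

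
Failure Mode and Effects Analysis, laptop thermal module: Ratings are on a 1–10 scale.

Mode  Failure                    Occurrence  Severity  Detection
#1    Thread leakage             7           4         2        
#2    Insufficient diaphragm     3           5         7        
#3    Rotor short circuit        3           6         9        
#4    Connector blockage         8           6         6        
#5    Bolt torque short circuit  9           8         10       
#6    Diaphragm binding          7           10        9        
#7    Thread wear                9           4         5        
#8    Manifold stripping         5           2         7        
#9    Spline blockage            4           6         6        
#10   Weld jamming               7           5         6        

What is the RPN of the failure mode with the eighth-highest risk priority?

RPN = Severity × Occurrence × Detection:
  #1: 4 × 7 × 2 = 56
  #2: 5 × 3 × 7 = 105
  #3: 6 × 3 × 9 = 162
  #4: 6 × 8 × 6 = 288
  #5: 8 × 9 × 10 = 720
  #6: 10 × 7 × 9 = 630
  #7: 4 × 9 × 5 = 180
  #8: 2 × 5 × 7 = 70
  #9: 6 × 4 × 6 = 144
  #10: 5 × 7 × 6 = 210
Sorted descending: 720, 630, 288, 210, 180, 162, 144, 105, 70, 56.
The eighth-highest RPN is 105 (#2).

105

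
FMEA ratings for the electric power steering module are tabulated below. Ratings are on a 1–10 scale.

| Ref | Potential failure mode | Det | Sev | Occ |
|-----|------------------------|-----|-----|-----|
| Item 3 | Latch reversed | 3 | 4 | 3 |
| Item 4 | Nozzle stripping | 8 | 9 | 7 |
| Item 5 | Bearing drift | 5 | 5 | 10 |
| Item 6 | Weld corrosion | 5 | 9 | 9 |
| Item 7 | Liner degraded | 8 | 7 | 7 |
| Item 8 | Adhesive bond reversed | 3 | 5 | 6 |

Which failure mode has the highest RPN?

RPN = Severity × Occurrence × Detection:
  Item 3: 4 × 3 × 3 = 36
  Item 4: 9 × 7 × 8 = 504
  Item 5: 5 × 10 × 5 = 250
  Item 6: 9 × 9 × 5 = 405
  Item 7: 7 × 7 × 8 = 392
  Item 8: 5 × 6 × 3 = 90
Highest RPN is 504 → Item 4.

Item 4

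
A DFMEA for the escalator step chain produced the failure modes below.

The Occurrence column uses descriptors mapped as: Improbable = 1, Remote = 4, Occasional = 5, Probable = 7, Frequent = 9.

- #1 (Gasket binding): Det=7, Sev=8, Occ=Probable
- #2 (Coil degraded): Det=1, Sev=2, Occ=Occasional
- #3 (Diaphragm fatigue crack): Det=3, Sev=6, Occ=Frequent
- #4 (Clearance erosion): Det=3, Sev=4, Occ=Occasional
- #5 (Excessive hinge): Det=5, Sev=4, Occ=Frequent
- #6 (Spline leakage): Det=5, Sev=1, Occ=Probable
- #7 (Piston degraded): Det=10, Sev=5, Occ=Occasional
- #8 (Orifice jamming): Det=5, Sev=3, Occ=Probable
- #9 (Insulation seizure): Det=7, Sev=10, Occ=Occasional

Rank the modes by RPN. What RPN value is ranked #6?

RPN = Severity × Occurrence × Detection:
  #1: 8 × 7 × 7 = 392
  #2: 2 × 5 × 1 = 10
  #3: 6 × 9 × 3 = 162
  #4: 4 × 5 × 3 = 60
  #5: 4 × 9 × 5 = 180
  #6: 1 × 7 × 5 = 35
  #7: 5 × 5 × 10 = 250
  #8: 3 × 7 × 5 = 105
  #9: 10 × 5 × 7 = 350
Sorted descending: 392, 350, 250, 180, 162, 105, 60, 35, 10.
The sixth-highest RPN is 105 (#8).

105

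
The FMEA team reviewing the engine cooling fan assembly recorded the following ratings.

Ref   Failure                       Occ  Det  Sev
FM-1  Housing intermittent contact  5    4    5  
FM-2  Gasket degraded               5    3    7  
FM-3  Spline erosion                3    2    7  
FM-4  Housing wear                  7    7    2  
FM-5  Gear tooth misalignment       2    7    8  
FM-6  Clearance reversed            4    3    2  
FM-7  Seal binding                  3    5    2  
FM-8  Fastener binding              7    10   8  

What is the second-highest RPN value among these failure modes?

RPN = Severity × Occurrence × Detection:
  FM-1: 5 × 5 × 4 = 100
  FM-2: 7 × 5 × 3 = 105
  FM-3: 7 × 3 × 2 = 42
  FM-4: 2 × 7 × 7 = 98
  FM-5: 8 × 2 × 7 = 112
  FM-6: 2 × 4 × 3 = 24
  FM-7: 2 × 3 × 5 = 30
  FM-8: 8 × 7 × 10 = 560
Sorted descending: 560, 112, 105, 100, 98, 42, 30, 24.
The second-highest RPN is 112 (FM-5).

112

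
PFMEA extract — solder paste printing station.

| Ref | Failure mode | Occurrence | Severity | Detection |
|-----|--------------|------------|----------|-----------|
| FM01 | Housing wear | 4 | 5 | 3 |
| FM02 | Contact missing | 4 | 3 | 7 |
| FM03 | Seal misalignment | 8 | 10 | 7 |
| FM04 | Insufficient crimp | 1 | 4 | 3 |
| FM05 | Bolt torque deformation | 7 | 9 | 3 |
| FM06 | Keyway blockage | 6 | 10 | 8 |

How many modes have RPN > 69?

RPN = Severity × Occurrence × Detection:
  FM01: 5 × 4 × 3 = 60
  FM02: 3 × 4 × 7 = 84
  FM03: 10 × 8 × 7 = 560
  FM04: 4 × 1 × 3 = 12
  FM05: 9 × 7 × 3 = 189
  FM06: 10 × 6 × 8 = 480
Modes with RPN > 69: FM02 (84), FM03 (560), FM05 (189), FM06 (480) → 4.

4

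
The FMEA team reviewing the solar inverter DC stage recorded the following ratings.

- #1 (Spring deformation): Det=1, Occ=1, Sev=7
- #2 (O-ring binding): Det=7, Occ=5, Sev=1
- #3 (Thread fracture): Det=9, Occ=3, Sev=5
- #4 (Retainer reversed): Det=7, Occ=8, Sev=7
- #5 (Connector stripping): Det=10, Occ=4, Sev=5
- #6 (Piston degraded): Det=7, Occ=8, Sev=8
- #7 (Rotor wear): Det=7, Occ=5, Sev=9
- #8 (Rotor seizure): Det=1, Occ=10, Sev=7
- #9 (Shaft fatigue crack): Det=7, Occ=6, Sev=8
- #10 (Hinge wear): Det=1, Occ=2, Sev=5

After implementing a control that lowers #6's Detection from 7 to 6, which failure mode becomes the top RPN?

RPN = Severity × Occurrence × Detection:
  #1: 7 × 1 × 1 = 7
  #2: 1 × 5 × 7 = 35
  #3: 5 × 3 × 9 = 135
  #4: 7 × 8 × 7 = 392
  #5: 5 × 4 × 10 = 200
  #6: 8 × 8 × 7 = 448
  #7: 9 × 5 × 7 = 315
  #8: 7 × 10 × 1 = 70
  #9: 8 × 6 × 7 = 336
  #10: 5 × 2 × 1 = 10
After action: #6 → 8 × 8 × 6 = 384.
Revised RPNs: #4=392, #6=384, #9=336, #7=315, #5=200, #3=135, #8=70, #2=35, #10=10, #1=7.
Highest is now #4 (392).

#4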